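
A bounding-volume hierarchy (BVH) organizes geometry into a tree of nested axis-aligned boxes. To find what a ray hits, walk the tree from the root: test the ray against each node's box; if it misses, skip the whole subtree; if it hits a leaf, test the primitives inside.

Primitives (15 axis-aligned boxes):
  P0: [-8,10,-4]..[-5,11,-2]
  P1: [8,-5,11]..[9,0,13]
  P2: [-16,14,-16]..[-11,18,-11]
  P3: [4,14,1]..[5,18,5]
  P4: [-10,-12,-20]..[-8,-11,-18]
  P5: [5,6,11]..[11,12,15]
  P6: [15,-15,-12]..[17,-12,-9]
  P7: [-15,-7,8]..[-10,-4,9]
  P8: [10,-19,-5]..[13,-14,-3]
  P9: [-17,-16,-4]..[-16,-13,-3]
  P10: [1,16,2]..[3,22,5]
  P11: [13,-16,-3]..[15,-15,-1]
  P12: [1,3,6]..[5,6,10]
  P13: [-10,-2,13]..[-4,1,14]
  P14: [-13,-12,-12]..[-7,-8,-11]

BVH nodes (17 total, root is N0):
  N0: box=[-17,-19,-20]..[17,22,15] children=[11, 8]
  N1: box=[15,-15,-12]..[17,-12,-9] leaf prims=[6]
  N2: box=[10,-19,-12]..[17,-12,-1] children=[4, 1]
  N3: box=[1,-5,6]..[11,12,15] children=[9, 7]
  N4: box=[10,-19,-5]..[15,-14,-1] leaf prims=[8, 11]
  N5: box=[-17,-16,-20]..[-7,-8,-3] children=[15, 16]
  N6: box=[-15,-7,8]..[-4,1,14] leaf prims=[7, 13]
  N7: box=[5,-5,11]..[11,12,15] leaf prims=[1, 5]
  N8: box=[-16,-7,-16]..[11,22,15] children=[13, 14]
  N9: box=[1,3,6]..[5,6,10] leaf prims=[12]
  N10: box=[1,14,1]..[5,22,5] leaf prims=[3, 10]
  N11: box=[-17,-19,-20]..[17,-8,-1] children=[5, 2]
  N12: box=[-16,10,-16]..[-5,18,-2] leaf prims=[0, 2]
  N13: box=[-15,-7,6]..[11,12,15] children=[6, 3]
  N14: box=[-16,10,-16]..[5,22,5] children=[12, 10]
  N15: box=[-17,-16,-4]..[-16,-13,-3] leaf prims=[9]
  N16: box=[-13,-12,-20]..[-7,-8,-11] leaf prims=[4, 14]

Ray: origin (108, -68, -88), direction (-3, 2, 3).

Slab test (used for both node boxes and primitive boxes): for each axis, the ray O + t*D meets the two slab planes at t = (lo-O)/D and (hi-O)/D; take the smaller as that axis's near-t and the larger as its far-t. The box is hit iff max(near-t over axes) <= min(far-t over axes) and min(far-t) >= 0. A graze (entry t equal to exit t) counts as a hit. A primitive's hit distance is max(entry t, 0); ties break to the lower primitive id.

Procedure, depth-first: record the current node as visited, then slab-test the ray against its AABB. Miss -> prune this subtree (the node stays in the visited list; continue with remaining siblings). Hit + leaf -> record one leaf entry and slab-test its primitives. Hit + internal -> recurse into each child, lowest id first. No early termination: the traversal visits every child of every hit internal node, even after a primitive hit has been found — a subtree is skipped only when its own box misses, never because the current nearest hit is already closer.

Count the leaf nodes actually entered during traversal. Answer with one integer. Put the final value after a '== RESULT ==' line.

Trace the traversal:
N0 x:[91/3,125/3] y:[49/2,45] z:[68/3,103/3] -> hit [91/3,103/3], descend [8, 11]
  N8 x:[97/3,124/3] y:[61/2,45] z:[24,103/3] -> hit [97/3,103/3], descend [13, 14]
    N13 x:[97/3,41] y:[61/2,40] z:[94/3,103/3] -> hit [97/3,103/3], descend [3, 6]
      N3 x:[97/3,107/3] y:[63/2,40] z:[94/3,103/3] -> hit [97/3,103/3], descend [7, 9]
        N7 x:[97/3,103/3] y:[63/2,40] z:[33,103/3] -> hit [33,103/3] leaf, test {P1@t=33, P5(miss)}
        N9 x:[103/3,107/3] y:[71/2,37] z:[94/3,98/3] -> miss, prune
      N6 x:[112/3,41] y:[61/2,69/2] z:[32,34] -> miss, prune
    N14 x:[103/3,124/3] y:[39,45] z:[24,31] -> miss, prune
  N11 x:[91/3,125/3] y:[49/2,30] z:[68/3,29] -> miss, prune

Summary -> nodes [0, 8, 13, 3, 7, 9, 6, 14, 11]; box-tests=9; leaf-entries=1; first=P1

== RESULT ==
1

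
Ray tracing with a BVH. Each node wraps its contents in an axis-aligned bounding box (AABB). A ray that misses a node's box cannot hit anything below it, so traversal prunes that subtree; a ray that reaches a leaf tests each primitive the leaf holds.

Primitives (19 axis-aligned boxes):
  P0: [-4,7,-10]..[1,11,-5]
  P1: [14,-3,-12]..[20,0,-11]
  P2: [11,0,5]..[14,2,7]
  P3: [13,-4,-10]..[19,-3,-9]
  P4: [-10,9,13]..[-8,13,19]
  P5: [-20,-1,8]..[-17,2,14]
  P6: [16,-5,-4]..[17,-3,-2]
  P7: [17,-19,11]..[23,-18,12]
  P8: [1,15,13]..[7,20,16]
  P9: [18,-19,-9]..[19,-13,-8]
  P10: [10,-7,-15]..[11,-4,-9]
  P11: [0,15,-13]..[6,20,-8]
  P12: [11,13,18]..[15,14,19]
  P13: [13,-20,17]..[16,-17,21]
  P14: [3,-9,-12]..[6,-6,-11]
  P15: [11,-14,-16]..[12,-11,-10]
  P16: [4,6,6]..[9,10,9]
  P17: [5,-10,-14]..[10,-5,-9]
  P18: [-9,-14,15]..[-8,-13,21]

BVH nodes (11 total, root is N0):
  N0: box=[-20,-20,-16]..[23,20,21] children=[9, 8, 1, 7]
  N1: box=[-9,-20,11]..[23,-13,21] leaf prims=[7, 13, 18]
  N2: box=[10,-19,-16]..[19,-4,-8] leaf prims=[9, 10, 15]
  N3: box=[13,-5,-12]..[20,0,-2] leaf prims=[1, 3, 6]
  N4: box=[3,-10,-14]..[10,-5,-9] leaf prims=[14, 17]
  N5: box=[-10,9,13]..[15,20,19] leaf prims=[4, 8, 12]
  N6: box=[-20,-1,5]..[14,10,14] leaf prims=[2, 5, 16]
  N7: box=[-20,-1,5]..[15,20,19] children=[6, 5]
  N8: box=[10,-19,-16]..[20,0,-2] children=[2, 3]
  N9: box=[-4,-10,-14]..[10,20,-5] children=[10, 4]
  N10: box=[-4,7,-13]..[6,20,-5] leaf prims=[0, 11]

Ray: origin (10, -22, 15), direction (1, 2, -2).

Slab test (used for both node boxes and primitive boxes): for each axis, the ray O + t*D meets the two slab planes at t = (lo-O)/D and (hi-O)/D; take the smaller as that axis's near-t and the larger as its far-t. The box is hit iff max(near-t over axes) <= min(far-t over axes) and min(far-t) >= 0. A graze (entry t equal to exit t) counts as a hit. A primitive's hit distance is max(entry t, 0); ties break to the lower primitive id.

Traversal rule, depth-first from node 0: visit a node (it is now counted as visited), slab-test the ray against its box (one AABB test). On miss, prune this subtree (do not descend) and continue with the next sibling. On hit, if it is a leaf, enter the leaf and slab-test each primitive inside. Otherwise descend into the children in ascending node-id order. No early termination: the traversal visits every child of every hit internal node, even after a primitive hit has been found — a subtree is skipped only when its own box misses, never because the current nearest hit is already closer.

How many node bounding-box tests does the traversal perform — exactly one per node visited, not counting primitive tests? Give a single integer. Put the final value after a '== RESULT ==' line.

Trace the traversal:
N0 x:[-30,13] y:[1,21] z:[-3,31/2] -> hit [1,13], descend [1, 7, 8, 9]
  N1 x:[-19,13] y:[1,9/2] z:[-3,2] -> hit [1,2] leaf, test {P7(miss), P13(miss), P18(miss)}
  N7 x:[-30,5] y:[21/2,21] z:[-2,5] -> miss, prune
  N8 x:[0,10] y:[3/2,11] z:[17/2,31/2] -> hit [17/2,10], descend [2, 3]
    N2 x:[0,9] y:[3/2,9] z:[23/2,31/2] -> miss, prune
    N3 x:[3,10] y:[17/2,11] z:[17/2,27/2] -> hit [17/2,10] leaf, test {P1(miss), P3(miss), P6(miss)}
  N9 x:[-14,0] y:[6,21] z:[10,29/2] -> miss, prune

order=[0, 1, 7, 8, 2, 3, 9]  |boxes|=7  |leaves|=2  hit=miss

== RESULT ==
7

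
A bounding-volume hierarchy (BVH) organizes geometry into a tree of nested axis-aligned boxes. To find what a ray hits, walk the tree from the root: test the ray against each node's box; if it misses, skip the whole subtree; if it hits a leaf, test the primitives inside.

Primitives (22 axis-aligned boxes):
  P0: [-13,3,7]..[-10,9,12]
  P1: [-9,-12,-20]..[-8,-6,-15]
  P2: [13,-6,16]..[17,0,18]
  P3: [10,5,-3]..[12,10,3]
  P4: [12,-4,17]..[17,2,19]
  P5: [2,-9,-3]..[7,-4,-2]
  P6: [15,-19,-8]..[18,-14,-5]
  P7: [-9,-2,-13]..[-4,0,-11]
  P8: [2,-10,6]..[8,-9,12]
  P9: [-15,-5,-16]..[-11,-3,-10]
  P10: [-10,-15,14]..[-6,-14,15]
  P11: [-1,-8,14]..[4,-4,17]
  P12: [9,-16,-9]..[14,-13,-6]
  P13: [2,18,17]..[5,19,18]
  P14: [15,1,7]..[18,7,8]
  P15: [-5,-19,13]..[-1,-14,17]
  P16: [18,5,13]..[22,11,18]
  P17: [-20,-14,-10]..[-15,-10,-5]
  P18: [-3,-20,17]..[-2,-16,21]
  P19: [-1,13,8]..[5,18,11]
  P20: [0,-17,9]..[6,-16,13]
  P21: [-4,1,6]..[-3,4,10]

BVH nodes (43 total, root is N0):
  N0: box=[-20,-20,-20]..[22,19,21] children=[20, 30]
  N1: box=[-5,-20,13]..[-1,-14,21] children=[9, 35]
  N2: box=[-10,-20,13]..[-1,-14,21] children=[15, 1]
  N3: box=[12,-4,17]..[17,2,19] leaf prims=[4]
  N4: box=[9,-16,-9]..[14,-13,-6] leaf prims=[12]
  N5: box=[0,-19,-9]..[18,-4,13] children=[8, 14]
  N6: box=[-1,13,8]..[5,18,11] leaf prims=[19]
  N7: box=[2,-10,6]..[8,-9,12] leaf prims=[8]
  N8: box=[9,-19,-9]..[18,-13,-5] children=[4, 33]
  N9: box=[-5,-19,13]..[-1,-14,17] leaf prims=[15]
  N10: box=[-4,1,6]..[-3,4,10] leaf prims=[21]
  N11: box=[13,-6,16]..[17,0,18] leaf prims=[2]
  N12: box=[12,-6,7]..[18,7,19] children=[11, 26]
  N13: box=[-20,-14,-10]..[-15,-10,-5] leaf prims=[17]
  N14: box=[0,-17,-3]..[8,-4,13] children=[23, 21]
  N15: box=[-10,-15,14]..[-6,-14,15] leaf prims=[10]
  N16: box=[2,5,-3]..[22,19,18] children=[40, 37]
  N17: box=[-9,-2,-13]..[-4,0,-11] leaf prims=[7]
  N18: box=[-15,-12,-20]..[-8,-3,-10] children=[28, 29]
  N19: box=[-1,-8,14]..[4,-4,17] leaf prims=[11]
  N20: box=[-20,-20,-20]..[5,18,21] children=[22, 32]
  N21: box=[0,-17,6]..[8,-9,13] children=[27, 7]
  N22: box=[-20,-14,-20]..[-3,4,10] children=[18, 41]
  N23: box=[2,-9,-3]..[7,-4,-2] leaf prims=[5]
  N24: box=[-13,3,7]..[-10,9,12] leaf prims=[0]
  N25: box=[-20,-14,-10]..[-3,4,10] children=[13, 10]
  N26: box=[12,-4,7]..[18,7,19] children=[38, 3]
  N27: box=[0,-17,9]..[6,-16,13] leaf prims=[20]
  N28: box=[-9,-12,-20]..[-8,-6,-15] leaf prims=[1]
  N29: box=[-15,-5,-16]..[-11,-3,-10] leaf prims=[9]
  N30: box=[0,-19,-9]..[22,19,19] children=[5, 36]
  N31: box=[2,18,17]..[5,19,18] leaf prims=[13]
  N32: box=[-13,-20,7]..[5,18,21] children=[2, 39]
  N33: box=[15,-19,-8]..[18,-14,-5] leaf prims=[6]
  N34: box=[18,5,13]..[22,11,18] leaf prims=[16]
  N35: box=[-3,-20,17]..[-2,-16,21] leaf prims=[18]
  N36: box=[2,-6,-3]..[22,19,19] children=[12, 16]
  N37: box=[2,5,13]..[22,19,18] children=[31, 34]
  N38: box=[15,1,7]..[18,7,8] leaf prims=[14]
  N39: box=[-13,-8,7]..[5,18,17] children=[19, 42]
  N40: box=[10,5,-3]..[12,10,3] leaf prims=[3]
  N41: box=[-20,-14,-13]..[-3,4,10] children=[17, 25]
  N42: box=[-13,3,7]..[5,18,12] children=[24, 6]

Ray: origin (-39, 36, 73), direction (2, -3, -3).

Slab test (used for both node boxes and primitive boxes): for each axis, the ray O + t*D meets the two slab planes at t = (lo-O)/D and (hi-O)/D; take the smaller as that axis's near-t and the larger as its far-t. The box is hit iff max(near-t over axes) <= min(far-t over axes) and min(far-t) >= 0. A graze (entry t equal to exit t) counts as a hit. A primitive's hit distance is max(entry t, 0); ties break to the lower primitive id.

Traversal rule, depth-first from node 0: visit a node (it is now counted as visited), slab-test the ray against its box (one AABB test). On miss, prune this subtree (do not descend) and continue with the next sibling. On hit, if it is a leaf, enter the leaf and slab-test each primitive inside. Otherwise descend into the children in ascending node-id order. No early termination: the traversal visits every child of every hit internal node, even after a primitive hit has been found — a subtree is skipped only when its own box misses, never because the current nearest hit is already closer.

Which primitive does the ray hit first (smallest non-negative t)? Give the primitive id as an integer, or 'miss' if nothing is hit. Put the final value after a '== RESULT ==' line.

Walk:
N0 x:[19/2,61/2] y:[17/3,56/3] z:[52/3,31] -> hit [52/3,56/3], descend [20, 30]
  N20 x:[19/2,22] y:[6,56/3] z:[52/3,31] -> hit [52/3,56/3], descend [22, 32]
    N22 x:[19/2,18] y:[32/3,50/3] z:[21,31] -> miss, prune
    N32 x:[13,22] y:[6,56/3] z:[52/3,22] -> hit [52/3,56/3], descend [2, 39]
      N2 x:[29/2,19] y:[50/3,56/3] z:[52/3,20] -> hit [52/3,56/3], descend [1, 15]
        N1 x:[17,19] y:[50/3,56/3] z:[52/3,20] -> hit [52/3,56/3], descend [9, 35]
          N9 x:[17,19] y:[50/3,55/3] z:[56/3,20] -> miss, prune
          N35 x:[18,37/2] y:[52/3,56/3] z:[52/3,56/3] -> hit [18,37/2] leaf, test {P18@t=18}
        N15 x:[29/2,33/2] y:[50/3,17] z:[58/3,59/3] -> miss, prune
      N39 x:[13,22] y:[6,44/3] z:[56/3,22] -> miss, prune
  N30 x:[39/2,61/2] y:[17/3,55/3] z:[18,82/3] -> miss, prune

11 AABB tests over nodes [0, 20, 22, 32, 2, 1, 9, 35, 15, 39, 30]; 1 leaf entered; closest P18.

== RESULT ==
18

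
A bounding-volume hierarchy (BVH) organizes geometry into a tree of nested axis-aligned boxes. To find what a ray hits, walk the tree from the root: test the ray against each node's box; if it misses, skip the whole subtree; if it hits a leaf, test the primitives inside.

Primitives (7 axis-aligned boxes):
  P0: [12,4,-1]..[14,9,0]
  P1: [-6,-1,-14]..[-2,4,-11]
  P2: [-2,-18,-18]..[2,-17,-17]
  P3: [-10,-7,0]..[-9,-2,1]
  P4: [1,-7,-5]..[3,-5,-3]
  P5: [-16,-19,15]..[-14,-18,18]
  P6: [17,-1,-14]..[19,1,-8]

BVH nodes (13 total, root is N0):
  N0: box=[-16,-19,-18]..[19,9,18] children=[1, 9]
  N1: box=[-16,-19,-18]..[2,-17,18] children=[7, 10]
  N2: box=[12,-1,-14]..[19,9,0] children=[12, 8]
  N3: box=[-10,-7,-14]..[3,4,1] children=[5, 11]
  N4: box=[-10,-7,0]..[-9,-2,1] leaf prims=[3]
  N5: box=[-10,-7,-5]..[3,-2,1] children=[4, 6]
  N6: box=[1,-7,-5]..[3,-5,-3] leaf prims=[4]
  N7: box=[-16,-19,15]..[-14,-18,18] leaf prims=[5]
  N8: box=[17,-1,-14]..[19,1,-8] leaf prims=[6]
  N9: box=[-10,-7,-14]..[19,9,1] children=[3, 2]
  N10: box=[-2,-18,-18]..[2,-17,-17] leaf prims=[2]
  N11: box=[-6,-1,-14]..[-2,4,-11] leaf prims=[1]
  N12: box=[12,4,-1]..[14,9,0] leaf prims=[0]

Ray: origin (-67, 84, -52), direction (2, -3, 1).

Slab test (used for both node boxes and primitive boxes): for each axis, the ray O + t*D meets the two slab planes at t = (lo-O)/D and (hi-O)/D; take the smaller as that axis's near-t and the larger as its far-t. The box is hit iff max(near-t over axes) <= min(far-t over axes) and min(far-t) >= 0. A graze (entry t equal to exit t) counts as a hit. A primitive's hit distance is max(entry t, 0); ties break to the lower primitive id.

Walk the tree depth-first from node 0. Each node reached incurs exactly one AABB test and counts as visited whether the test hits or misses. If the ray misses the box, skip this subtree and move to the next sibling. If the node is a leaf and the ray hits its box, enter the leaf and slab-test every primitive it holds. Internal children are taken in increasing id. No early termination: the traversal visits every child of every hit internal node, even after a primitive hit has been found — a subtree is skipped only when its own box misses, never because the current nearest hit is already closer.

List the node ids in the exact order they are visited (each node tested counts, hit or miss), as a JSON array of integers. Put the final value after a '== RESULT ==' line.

Traverse from the root:
N0 x:[51/2,43] y:[25,103/3] z:[34,70] -> hit [34,103/3], descend [1, 9]
  N1 x:[51/2,69/2] y:[101/3,103/3] z:[34,70] -> hit [34,103/3], descend [7, 10]
    N7 x:[51/2,53/2] y:[34,103/3] z:[67,70] -> miss, prune
    N10 x:[65/2,69/2] y:[101/3,34] z:[34,35] -> hit [34,34] leaf, test {P2@t=34}
  N9 x:[57/2,43] y:[25,91/3] z:[38,53] -> miss, prune

order=[0, 1, 7, 10, 9]  |boxes|=5  |leaves|=1  hit=P2

== RESULT ==
[0, 1, 7, 10, 9]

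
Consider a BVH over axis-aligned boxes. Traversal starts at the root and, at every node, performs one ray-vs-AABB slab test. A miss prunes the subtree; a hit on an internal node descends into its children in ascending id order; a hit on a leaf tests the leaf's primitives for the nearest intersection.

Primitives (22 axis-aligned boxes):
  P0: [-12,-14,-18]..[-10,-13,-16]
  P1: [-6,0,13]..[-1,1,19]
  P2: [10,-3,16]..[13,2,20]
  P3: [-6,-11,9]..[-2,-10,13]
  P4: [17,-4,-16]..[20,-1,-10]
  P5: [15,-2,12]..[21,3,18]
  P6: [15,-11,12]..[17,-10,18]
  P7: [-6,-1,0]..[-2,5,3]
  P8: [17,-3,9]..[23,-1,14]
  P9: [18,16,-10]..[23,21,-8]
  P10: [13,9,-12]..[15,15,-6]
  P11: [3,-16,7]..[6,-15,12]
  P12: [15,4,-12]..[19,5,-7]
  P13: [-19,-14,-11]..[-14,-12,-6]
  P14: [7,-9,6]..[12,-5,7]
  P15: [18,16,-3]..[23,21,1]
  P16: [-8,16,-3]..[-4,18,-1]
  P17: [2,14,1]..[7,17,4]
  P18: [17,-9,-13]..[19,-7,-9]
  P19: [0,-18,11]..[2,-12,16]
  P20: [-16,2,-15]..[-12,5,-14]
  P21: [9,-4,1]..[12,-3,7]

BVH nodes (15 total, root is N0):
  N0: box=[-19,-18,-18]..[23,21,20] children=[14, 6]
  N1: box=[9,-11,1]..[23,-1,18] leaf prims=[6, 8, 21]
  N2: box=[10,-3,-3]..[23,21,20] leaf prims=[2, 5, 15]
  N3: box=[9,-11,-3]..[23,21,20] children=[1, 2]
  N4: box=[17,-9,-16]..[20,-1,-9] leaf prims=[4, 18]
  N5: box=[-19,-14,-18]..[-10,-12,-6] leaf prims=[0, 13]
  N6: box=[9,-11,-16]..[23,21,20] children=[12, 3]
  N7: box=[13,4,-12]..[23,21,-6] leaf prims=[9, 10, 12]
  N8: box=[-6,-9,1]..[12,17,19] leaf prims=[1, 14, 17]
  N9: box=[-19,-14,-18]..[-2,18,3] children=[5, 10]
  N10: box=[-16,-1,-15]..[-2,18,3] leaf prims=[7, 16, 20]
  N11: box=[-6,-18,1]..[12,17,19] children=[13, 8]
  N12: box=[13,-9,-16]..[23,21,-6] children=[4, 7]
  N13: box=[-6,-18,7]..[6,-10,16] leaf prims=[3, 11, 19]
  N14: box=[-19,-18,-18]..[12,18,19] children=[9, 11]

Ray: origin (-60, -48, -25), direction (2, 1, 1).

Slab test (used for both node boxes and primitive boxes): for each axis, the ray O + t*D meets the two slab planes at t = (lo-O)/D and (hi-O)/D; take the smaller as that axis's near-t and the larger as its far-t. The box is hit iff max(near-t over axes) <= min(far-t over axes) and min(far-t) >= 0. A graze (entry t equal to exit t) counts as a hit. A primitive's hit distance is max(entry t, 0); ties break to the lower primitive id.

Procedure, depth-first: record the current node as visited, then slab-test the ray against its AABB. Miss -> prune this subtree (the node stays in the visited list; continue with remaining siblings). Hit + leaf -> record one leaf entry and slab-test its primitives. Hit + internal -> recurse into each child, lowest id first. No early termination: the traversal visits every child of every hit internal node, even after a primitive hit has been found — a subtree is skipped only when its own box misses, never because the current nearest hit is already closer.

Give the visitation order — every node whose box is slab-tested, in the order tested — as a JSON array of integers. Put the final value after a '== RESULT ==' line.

Walk:
N0 x:[41/2,83/2] y:[30,69] z:[7,45] -> hit [30,83/2], descend [6, 14]
  N6 x:[69/2,83/2] y:[37,69] z:[9,45] -> hit [37,83/2], descend [3, 12]
    N3 x:[69/2,83/2] y:[37,69] z:[22,45] -> hit [37,83/2], descend [1, 2]
      N1 x:[69/2,83/2] y:[37,47] z:[26,43] -> hit [37,83/2] leaf, test {P6@t=75/2, P8(miss), P21(miss)}
      N2 x:[35,83/2] y:[45,69] z:[22,45] -> miss, prune
    N12 x:[73/2,83/2] y:[39,69] z:[9,19] -> miss, prune
  N14 x:[41/2,36] y:[30,66] z:[7,44] -> hit [30,36], descend [9, 11]
    N9 x:[41/2,29] y:[34,66] z:[7,28] -> miss, prune
    N11 x:[27,36] y:[30,65] z:[26,44] -> hit [30,36], descend [8, 13]
      N8 x:[27,36] y:[39,65] z:[26,44] -> miss, prune
      N13 x:[27,33] y:[30,38] z:[32,41] -> hit [32,33] leaf, test {P3(miss), P11@t=32, P19(miss)}

11 AABB tests over nodes [0, 6, 3, 1, 2, 12, 14, 9, 11, 8, 13]; 2 leaves entered; closest P11.

== RESULT ==
[0, 6, 3, 1, 2, 12, 14, 9, 11, 8, 13]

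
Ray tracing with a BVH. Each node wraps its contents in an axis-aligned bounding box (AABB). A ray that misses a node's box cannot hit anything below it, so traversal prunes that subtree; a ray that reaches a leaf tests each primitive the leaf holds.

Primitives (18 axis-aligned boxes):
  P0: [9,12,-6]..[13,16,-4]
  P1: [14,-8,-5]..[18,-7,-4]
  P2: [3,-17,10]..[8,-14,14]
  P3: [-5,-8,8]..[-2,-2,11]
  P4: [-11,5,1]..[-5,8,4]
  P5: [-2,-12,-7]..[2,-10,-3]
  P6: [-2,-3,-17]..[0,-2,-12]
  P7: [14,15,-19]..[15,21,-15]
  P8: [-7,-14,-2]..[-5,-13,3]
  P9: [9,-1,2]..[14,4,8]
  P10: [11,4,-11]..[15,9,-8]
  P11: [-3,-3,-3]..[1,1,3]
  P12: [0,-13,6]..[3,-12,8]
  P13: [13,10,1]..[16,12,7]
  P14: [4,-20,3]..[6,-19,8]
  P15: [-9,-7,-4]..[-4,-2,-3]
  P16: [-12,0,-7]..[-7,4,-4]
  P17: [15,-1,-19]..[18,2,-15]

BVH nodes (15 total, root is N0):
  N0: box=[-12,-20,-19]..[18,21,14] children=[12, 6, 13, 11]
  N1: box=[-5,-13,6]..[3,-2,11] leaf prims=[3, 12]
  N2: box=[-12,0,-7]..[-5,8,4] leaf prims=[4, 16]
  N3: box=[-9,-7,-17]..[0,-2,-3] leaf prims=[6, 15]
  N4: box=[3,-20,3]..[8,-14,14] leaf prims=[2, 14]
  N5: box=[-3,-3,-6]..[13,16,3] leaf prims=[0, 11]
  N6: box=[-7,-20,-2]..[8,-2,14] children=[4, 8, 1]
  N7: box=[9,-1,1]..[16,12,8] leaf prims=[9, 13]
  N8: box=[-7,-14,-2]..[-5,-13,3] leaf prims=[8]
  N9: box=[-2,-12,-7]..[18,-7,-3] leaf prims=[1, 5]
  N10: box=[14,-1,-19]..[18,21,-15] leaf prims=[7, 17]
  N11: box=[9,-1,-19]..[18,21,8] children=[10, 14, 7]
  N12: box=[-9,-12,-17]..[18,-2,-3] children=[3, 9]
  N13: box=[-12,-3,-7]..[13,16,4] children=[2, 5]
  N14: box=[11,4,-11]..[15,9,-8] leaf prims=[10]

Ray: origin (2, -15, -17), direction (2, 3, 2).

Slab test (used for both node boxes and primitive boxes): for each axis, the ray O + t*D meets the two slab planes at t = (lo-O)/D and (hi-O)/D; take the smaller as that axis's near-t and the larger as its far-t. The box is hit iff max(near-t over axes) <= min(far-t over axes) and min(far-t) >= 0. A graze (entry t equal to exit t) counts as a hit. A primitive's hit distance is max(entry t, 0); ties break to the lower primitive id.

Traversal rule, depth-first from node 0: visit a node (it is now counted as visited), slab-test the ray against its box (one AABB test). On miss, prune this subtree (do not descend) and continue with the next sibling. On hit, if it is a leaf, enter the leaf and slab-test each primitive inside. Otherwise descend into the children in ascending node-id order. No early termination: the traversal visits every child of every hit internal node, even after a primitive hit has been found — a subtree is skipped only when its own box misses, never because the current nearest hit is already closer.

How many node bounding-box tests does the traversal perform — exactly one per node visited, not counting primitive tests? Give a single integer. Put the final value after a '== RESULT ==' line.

Trace the traversal:
N0 x:[-7,8] y:[-5/3,12] z:[-1,31/2] -> hit [-1,8], descend [6, 11, 12, 13]
  N6 x:[-9/2,3] y:[-5/3,13/3] z:[15/2,31/2] -> miss, prune
  N11 x:[7/2,8] y:[14/3,12] z:[-1,25/2] -> hit [14/3,8], descend [7, 10, 14]
    N7 x:[7/2,7] y:[14/3,9] z:[9,25/2] -> miss, prune
    N10 x:[6,8] y:[14/3,12] z:[-1,1] -> miss, prune
    N14 x:[9/2,13/2] y:[19/3,8] z:[3,9/2] -> miss, prune
  N12 x:[-11/2,8] y:[1,13/3] z:[0,7] -> hit [1,13/3], descend [3, 9]
    N3 x:[-11/2,-1] y:[8/3,13/3] z:[0,7] -> miss, prune
    N9 x:[-2,8] y:[1,8/3] z:[5,7] -> miss, prune
  N13 x:[-7,11/2] y:[4,31/3] z:[5,21/2] -> hit [5,11/2], descend [2, 5]
    N2 x:[-7,-7/2] y:[5,23/3] z:[5,21/2] -> miss, prune
    N5 x:[-5/2,11/2] y:[4,31/3] z:[11/2,10] -> hit [11/2,11/2] leaf, test {P0(miss), P11(miss)}

Summary -> nodes [0, 6, 11, 7, 10, 14, 12, 3, 9, 13, 2, 5]; box-tests=12; leaf-entries=1; first=miss

== RESULT ==
12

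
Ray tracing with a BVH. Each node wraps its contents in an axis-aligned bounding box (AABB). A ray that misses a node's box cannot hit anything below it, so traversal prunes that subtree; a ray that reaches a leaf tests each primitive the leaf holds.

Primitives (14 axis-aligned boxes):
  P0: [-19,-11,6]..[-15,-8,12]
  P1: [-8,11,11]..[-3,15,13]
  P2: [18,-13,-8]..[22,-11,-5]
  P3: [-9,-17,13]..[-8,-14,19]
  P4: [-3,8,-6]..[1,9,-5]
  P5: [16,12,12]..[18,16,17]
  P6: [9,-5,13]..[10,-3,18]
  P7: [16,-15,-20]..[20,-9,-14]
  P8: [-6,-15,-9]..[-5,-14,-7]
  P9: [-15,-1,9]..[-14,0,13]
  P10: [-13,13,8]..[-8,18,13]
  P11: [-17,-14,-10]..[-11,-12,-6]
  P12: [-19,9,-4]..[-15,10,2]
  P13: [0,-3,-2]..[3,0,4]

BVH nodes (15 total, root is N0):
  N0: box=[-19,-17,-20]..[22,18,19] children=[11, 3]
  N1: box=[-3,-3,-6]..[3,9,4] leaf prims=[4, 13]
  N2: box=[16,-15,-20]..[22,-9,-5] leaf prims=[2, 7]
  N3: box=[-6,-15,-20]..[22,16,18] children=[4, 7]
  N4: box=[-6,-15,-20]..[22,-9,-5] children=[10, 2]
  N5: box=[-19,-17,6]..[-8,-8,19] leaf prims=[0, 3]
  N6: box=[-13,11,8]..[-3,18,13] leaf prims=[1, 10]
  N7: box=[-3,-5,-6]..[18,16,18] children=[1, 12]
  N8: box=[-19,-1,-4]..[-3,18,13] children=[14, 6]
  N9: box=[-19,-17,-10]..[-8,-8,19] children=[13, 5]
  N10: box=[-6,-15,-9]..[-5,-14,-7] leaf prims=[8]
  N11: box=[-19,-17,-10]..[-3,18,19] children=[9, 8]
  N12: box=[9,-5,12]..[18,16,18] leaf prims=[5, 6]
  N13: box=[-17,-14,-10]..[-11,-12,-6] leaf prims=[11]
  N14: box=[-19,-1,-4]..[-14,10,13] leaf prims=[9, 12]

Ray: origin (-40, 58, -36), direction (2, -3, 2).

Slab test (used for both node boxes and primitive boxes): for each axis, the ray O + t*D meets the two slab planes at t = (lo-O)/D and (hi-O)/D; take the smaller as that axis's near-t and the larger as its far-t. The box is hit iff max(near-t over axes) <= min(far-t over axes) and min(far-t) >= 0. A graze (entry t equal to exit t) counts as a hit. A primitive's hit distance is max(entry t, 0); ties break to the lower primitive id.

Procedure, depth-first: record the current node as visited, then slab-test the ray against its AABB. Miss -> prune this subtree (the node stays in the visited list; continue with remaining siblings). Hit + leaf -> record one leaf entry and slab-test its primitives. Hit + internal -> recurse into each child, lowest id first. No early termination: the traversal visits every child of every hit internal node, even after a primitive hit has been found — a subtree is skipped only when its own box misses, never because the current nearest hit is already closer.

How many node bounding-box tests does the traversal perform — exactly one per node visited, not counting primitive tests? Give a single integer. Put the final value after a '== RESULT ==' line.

Traverse from the root:
N0 x:[21/2,31] y:[40/3,25] z:[8,55/2] -> hit [40/3,25], descend [3, 11]
  N3 x:[17,31] y:[14,73/3] z:[8,27] -> hit [17,73/3], descend [4, 7]
    N4 x:[17,31] y:[67/3,73/3] z:[8,31/2] -> miss, prune
    N7 x:[37/2,29] y:[14,21] z:[15,27] -> hit [37/2,21], descend [1, 12]
      N1 x:[37/2,43/2] y:[49/3,61/3] z:[15,20] -> hit [37/2,20] leaf, test {P4(miss), P13@t=20}
      N12 x:[49/2,29] y:[14,21] z:[24,27] -> miss, prune
  N11 x:[21/2,37/2] y:[40/3,25] z:[13,55/2] -> hit [40/3,37/2], descend [8, 9]
    N8 x:[21/2,37/2] y:[40/3,59/3] z:[16,49/2] -> hit [16,37/2], descend [6, 14]
      N6 x:[27/2,37/2] y:[40/3,47/3] z:[22,49/2] -> miss, prune
      N14 x:[21/2,13] y:[16,59/3] z:[16,49/2] -> miss, prune
    N9 x:[21/2,16] y:[22,25] z:[13,55/2] -> miss, prune

Summary -> nodes [0, 3, 4, 7, 1, 12, 11, 8, 6, 14, 9]; box-tests=11; leaf-entries=1; first=P13

== RESULT ==
11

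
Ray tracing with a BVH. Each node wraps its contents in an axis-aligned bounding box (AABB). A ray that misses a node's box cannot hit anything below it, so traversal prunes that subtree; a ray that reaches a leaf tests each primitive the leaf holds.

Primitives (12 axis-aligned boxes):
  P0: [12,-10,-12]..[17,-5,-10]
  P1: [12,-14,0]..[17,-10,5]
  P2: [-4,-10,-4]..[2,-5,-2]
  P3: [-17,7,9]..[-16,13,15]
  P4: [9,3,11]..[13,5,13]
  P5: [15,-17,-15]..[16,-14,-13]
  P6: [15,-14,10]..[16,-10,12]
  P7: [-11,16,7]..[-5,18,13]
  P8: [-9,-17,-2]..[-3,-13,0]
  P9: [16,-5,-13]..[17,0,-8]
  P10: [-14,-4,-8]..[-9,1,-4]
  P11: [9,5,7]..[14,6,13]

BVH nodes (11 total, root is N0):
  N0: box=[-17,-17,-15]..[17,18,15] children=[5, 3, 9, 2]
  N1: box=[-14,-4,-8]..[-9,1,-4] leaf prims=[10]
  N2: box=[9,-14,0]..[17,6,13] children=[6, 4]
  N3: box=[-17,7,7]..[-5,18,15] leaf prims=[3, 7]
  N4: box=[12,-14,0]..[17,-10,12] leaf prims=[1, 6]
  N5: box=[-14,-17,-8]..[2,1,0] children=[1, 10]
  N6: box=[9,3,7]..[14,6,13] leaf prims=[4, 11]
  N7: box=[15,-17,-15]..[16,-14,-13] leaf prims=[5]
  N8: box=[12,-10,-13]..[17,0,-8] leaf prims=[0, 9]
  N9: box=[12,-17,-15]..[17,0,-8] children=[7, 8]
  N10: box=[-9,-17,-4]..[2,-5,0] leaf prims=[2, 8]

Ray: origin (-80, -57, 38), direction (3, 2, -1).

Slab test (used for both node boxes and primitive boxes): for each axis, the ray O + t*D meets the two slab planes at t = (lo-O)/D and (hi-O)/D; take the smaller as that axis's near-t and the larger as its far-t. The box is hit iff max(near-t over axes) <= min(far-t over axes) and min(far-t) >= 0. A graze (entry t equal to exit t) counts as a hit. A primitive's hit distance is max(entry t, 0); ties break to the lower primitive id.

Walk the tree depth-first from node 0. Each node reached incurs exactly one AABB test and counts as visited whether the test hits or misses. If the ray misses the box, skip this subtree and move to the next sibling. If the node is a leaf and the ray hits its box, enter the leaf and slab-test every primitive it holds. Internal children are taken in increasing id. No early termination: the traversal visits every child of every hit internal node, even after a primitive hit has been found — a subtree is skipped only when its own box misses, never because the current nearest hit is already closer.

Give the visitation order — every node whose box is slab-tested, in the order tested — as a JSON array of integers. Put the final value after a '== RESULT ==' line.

Trace the traversal:
N0 x:[21,97/3] y:[20,75/2] z:[23,53] -> hit [23,97/3], descend [2, 3, 5, 9]
  N2 x:[89/3,97/3] y:[43/2,63/2] z:[25,38] -> hit [89/3,63/2], descend [4, 6]
    N4 x:[92/3,97/3] y:[43/2,47/2] z:[26,38] -> miss, prune
    N6 x:[89/3,94/3] y:[30,63/2] z:[25,31] -> hit [30,31] leaf, test {P4(miss), P11@t=31}
  N3 x:[21,25] y:[32,75/2] z:[23,31] -> miss, prune
  N5 x:[22,82/3] y:[20,29] z:[38,46] -> miss, prune
  N9 x:[92/3,97/3] y:[20,57/2] z:[46,53] -> miss, prune

order=[0, 2, 4, 6, 3, 5, 9]  |boxes|=7  |leaves|=1  hit=P11

== RESULT ==
[0, 2, 4, 6, 3, 5, 9]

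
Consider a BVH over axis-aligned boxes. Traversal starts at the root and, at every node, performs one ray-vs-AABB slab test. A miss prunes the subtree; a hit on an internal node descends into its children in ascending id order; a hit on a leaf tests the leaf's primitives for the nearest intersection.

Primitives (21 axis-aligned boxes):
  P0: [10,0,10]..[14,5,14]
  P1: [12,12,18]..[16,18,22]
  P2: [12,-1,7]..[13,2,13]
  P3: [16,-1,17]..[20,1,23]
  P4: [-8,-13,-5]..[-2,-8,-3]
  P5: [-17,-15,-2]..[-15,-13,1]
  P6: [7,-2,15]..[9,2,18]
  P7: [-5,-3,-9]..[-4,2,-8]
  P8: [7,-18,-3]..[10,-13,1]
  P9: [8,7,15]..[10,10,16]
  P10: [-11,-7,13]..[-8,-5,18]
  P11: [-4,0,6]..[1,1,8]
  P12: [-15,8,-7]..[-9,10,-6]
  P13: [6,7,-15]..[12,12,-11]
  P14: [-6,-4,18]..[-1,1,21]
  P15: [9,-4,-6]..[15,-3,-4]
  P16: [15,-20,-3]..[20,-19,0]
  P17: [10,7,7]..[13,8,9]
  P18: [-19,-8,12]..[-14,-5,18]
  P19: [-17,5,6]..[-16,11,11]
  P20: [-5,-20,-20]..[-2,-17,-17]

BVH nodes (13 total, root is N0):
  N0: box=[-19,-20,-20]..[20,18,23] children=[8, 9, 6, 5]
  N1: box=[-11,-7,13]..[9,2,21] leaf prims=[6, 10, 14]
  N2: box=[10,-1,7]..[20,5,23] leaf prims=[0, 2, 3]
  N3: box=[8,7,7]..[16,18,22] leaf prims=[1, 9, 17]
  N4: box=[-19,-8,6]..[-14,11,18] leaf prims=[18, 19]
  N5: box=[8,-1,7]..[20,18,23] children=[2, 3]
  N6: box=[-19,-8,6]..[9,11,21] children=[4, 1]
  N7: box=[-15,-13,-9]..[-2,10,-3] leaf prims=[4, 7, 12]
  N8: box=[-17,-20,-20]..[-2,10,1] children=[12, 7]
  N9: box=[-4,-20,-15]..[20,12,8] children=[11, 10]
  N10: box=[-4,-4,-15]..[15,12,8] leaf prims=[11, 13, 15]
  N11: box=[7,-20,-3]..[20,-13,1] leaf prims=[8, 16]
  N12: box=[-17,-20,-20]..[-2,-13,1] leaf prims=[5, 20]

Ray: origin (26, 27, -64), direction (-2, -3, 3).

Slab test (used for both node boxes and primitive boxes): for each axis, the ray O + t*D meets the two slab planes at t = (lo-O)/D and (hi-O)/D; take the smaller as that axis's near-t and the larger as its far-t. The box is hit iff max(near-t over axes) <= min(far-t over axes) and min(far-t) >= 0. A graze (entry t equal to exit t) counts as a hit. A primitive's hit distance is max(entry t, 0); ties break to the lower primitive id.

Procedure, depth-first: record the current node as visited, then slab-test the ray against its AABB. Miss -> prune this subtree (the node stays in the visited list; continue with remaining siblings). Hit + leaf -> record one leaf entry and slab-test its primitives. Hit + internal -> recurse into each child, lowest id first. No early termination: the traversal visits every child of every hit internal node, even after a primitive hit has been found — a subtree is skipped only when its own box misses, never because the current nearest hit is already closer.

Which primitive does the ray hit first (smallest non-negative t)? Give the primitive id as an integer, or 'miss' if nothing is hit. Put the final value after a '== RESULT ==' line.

Walk:
N0 x:[3,45/2] y:[3,47/3] z:[44/3,29] -> hit [44/3,47/3], descend [5, 6, 8, 9]
  N5 x:[3,9] y:[3,28/3] z:[71/3,29] -> miss, prune
  N6 x:[17/2,45/2] y:[16/3,35/3] z:[70/3,85/3] -> miss, prune
  N8 x:[14,43/2] y:[17/3,47/3] z:[44/3,65/3] -> hit [44/3,47/3], descend [7, 12]
    N7 x:[14,41/2] y:[17/3,40/3] z:[55/3,61/3] -> miss, prune
    N12 x:[14,43/2] y:[40/3,47/3] z:[44/3,65/3] -> hit [44/3,47/3] leaf, test {P5(miss), P20@t=44/3}
  N9 x:[3,15] y:[5,47/3] z:[49/3,24] -> miss, prune

7 AABB tests over nodes [0, 5, 6, 8, 7, 12, 9]; 1 leaf entered; closest P20.

== RESULT ==
20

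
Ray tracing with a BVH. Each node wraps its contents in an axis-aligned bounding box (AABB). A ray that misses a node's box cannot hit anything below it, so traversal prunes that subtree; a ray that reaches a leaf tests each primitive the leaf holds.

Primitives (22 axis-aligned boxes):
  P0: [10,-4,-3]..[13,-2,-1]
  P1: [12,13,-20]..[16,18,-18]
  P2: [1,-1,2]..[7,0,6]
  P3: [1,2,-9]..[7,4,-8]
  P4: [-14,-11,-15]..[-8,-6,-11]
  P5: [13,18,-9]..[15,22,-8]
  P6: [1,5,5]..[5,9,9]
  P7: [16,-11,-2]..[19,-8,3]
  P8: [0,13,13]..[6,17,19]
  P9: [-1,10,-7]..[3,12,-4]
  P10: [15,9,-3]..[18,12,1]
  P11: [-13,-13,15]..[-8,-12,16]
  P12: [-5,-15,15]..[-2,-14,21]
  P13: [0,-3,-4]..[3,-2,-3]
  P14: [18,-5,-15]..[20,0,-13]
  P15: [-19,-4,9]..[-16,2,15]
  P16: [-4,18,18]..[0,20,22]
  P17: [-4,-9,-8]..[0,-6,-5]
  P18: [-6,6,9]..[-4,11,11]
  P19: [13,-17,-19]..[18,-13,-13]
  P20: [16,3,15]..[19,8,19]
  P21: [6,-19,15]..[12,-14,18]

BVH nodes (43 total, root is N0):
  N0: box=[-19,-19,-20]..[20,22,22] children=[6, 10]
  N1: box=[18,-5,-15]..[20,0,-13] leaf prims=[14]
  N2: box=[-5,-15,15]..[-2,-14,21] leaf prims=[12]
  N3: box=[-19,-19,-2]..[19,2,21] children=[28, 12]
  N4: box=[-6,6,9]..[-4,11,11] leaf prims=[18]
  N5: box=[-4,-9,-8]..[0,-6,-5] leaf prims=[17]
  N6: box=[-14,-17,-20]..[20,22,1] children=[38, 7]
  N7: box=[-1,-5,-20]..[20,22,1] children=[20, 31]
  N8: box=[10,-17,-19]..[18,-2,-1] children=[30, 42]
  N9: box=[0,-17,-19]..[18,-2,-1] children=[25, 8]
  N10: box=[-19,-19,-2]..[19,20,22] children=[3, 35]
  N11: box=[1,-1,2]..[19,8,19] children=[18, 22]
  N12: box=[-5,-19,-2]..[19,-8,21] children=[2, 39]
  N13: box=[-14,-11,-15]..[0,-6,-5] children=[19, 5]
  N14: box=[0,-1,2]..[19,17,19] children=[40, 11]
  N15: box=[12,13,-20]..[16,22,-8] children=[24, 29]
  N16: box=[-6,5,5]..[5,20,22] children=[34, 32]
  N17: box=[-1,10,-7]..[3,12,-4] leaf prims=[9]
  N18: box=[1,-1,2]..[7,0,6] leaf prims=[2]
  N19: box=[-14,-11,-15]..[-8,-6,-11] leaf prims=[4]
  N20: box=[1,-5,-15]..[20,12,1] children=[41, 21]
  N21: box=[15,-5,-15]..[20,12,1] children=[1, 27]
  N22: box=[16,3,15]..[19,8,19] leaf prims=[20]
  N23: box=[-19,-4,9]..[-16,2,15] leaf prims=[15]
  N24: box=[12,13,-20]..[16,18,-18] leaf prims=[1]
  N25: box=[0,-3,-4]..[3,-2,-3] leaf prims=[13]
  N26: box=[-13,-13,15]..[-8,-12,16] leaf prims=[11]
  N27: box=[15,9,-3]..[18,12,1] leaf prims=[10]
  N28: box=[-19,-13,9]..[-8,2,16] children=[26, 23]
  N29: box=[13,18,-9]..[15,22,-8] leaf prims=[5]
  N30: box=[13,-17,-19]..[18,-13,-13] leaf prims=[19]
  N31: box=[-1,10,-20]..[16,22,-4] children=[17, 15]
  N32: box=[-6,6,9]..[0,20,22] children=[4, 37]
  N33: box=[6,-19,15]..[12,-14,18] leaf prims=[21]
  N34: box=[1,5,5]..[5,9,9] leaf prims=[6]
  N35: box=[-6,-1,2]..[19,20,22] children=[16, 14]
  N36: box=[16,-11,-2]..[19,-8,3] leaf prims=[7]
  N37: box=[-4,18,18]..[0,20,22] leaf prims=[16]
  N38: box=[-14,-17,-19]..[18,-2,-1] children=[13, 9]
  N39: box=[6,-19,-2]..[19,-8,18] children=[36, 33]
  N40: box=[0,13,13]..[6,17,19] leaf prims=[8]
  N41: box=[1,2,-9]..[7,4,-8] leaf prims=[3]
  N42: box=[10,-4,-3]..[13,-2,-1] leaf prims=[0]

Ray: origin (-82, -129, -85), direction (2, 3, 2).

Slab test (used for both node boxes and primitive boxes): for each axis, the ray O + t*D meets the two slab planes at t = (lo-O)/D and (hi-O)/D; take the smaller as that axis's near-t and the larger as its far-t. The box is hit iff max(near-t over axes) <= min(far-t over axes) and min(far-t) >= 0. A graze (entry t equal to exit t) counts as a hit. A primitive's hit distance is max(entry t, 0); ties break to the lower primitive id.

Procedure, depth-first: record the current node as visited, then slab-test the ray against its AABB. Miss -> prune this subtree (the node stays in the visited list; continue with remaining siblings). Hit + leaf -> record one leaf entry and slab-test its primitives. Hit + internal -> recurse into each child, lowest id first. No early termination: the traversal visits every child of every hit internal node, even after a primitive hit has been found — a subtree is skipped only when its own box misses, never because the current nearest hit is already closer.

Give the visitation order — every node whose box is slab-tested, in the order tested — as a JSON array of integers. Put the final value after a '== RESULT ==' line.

Walk:
N0 x:[63/2,51] y:[110/3,151/3] z:[65/2,107/2] -> hit [110/3,151/3], descend [6, 10]
  N6 x:[34,51] y:[112/3,151/3] z:[65/2,43] -> hit [112/3,43], descend [7, 38]
    N7 x:[81/2,51] y:[124/3,151/3] z:[65/2,43] -> hit [124/3,43], descend [20, 31]
      N20 x:[83/2,51] y:[124/3,47] z:[35,43] -> hit [83/2,43], descend [21, 41]
        N21 x:[97/2,51] y:[124/3,47] z:[35,43] -> miss, prune
        N41 x:[83/2,89/2] y:[131/3,133/3] z:[38,77/2] -> miss, prune
      N31 x:[81/2,49] y:[139/3,151/3] z:[65/2,81/2] -> miss, prune
    N38 x:[34,50] y:[112/3,127/3] z:[33,42] -> hit [112/3,42], descend [9, 13]
      N9 x:[41,50] y:[112/3,127/3] z:[33,42] -> hit [41,42], descend [8, 25]
        N8 x:[46,50] y:[112/3,127/3] z:[33,42] -> miss, prune
        N25 x:[41,85/2] y:[42,127/3] z:[81/2,41] -> miss, prune
      N13 x:[34,41] y:[118/3,41] z:[35,40] -> hit [118/3,40], descend [5, 19]
        N5 x:[39,41] y:[40,41] z:[77/2,40] -> hit [40,40] leaf, test {P17@t=40}
        N19 x:[34,37] y:[118/3,41] z:[35,37] -> miss, prune
  N10 x:[63/2,101/2] y:[110/3,149/3] z:[83/2,107/2] -> hit [83/2,149/3], descend [3, 35]
    N3 x:[63/2,101/2] y:[110/3,131/3] z:[83/2,53] -> hit [83/2,131/3], descend [12, 28]
      N12 x:[77/2,101/2] y:[110/3,121/3] z:[83/2,53] -> miss, prune
      N28 x:[63/2,37] y:[116/3,131/3] z:[47,101/2] -> miss, prune
    N35 x:[38,101/2] y:[128/3,149/3] z:[87/2,107/2] -> hit [87/2,149/3], descend [14, 16]
      N14 x:[41,101/2] y:[128/3,146/3] z:[87/2,52] -> hit [87/2,146/3], descend [11, 40]
        N11 x:[83/2,101/2] y:[128/3,137/3] z:[87/2,52] -> hit [87/2,137/3], descend [18, 22]
          N18 x:[83/2,89/2] y:[128/3,43] z:[87/2,91/2] -> miss, prune
          N22 x:[49,101/2] y:[44,137/3] z:[50,52] -> miss, prune
        N40 x:[41,44] y:[142/3,146/3] z:[49,52] -> miss, prune
      N16 x:[38,87/2] y:[134/3,149/3] z:[45,107/2] -> miss, prune

Summary -> nodes [0, 6, 7, 20, 21, 41, 31, 38, 9, 8, 25, 13, 5, 19, 10, 3, 12, 28, 35, 14, 11, 18, 22, 40, 16]; box-tests=25; leaf-entries=1; first=P17

== RESULT ==
[0, 6, 7, 20, 21, 41, 31, 38, 9, 8, 25, 13, 5, 19, 10, 3, 12, 28, 35, 14, 11, 18, 22, 40, 16]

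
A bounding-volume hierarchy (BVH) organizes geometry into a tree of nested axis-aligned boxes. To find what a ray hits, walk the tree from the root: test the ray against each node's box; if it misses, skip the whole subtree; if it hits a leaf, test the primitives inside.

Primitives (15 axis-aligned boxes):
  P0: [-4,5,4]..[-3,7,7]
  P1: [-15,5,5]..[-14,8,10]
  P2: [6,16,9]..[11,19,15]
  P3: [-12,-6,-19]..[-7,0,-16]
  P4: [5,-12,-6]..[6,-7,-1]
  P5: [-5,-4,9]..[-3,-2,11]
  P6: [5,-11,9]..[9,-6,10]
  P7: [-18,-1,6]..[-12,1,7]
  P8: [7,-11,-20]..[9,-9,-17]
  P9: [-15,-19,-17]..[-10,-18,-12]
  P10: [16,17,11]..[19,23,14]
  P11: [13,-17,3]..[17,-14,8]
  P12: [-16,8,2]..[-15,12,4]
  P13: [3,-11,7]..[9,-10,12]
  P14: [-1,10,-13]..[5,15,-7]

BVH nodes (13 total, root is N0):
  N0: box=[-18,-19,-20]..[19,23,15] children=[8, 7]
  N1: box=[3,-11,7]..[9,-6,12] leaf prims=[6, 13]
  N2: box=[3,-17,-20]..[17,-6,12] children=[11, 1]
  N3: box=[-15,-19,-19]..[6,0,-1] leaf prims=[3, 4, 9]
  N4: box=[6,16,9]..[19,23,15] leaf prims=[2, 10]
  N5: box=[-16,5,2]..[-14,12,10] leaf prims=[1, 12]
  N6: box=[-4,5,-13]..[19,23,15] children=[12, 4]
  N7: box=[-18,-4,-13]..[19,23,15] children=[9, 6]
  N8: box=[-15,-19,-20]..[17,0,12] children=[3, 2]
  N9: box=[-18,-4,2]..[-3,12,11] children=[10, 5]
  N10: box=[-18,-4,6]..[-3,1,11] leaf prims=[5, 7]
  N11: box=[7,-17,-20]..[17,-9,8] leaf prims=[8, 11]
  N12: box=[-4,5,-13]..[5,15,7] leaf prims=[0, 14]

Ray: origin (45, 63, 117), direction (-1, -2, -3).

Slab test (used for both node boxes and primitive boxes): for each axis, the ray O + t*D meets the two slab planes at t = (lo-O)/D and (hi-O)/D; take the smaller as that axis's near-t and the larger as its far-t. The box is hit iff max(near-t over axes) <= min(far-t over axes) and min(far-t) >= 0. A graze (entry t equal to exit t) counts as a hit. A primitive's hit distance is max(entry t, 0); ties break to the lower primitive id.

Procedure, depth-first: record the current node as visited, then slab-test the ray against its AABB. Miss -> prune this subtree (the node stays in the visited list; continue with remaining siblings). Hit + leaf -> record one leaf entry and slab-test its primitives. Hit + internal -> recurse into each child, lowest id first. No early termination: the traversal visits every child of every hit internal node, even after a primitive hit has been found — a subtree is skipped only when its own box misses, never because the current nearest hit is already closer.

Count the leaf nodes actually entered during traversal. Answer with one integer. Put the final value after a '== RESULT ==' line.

Trace the traversal:
N0 x:[26,63] y:[20,41] z:[34,137/3] -> hit [34,41], descend [7, 8]
  N7 x:[26,63] y:[20,67/2] z:[34,130/3] -> miss, prune
  N8 x:[28,60] y:[63/2,41] z:[35,137/3] -> hit [35,41], descend [2, 3]
    N2 x:[28,42] y:[69/2,40] z:[35,137/3] -> hit [35,40], descend [1, 11]
      N1 x:[36,42] y:[69/2,37] z:[35,110/3] -> hit [36,110/3] leaf, test {P6@t=36, P13@t=73/2}
      N11 x:[28,38] y:[36,40] z:[109/3,137/3] -> hit [109/3,38] leaf, test {P8(miss), P11(miss)}
    N3 x:[39,60] y:[63/2,41] z:[118/3,136/3] -> hit [118/3,41] leaf, test {P3(miss), P4(miss), P9(miss)}

Summary -> nodes [0, 7, 8, 2, 1, 11, 3]; box-tests=7; leaf-entries=3; first=P6

== RESULT ==
3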